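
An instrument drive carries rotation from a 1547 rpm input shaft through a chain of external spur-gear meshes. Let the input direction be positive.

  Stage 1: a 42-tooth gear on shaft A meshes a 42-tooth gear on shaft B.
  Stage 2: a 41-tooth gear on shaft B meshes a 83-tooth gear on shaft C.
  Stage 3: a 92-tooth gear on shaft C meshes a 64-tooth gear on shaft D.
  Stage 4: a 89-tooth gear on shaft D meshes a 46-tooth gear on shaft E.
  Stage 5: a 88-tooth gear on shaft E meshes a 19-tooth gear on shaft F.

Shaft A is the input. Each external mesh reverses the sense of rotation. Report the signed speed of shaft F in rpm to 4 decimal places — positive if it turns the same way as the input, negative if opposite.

-9843.8543 rpm (opposite to input, |ω| = 9843.8543 rpm)

Stage 1 [42T→42T]: ω = 1547.0000×42/42 = 1547.0000 rpm, dir flips to −; running = −1547.0000
Stage 2 [41T→83T]: ω = 1547.0000×41/83 = 764.1807 rpm, dir flips to +; running = +764.1807
Stage 3 [92T→64T]: ω = 764.1807×92/64 = 1098.5098 rpm, dir flips to −; running = −1098.5098
Stage 4 [89T→46T]: ω = 1098.5098×89/46 = 2125.3776 rpm, dir flips to +; running = +2125.3776
Stage 5 [88T→19T]: ω = 2125.3776×88/19 = 9843.8543 rpm, dir flips to −; running = −9843.8543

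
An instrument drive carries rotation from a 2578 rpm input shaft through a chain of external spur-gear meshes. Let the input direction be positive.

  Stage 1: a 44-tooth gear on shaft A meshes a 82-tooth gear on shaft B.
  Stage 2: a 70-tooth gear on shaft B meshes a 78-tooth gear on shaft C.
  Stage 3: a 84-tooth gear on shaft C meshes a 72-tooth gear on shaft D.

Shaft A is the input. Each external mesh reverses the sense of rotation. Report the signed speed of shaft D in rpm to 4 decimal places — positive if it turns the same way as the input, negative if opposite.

Stage 1 [44T→82T]: ω = 2578.0000×44/82 = 1383.3171 rpm, dir flips to −; running = −1383.3171
Stage 2 [70T→78T]: ω = 1383.3171×70/78 = 1241.4384 rpm, dir flips to +; running = +1241.4384
Stage 3 [84T→72T]: ω = 1241.4384×84/72 = 1448.3448 rpm, dir flips to −; running = −1448.3448

-1448.3448 rpm (opposite to input, |ω| = 1448.3448 rpm)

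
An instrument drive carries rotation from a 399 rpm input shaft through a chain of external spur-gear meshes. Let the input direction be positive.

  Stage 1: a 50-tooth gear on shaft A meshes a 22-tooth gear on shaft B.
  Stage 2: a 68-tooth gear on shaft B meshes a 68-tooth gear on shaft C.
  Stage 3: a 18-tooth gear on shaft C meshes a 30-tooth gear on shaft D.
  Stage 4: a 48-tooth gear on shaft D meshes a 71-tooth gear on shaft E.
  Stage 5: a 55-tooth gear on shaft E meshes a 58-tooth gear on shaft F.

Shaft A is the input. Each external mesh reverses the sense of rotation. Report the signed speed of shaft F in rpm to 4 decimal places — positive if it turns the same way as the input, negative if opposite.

Stage 1 [50T→22T]: ω = 399.0000×50/22 = 906.8182 rpm, dir flips to −; running = −906.8182
Stage 2 [68T→68T]: ω = 906.8182×68/68 = 906.8182 rpm, dir flips to +; running = +906.8182
Stage 3 [18T→30T]: ω = 906.8182×18/30 = 544.0909 rpm, dir flips to −; running = −544.0909
Stage 4 [48T→71T]: ω = 544.0909×48/71 = 367.8361 rpm, dir flips to +; running = +367.8361
Stage 5 [55T→58T]: ω = 367.8361×55/58 = 348.8101 rpm, dir flips to −; running = −348.8101

-348.8101 rpm (opposite to input, |ω| = 348.8101 rpm)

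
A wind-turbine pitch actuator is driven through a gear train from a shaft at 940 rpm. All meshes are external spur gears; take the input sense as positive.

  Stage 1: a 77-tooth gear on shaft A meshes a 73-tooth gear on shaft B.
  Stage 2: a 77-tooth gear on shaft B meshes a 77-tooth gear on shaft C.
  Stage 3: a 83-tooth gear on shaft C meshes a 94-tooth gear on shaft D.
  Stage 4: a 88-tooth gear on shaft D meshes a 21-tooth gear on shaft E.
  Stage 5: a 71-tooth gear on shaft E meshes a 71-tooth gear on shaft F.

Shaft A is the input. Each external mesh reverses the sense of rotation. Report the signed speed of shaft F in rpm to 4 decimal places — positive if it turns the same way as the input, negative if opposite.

-3668.6758 rpm (opposite to input, |ω| = 3668.6758 rpm)

Stage 1 [77T→73T]: ω = 940.0000×77/73 = 991.5068 rpm, dir flips to −; running = −991.5068
Stage 2 [77T→77T]: ω = 991.5068×77/77 = 991.5068 rpm, dir flips to +; running = +991.5068
Stage 3 [83T→94T]: ω = 991.5068×83/94 = 875.4795 rpm, dir flips to −; running = −875.4795
Stage 4 [88T→21T]: ω = 875.4795×88/21 = 3668.6758 rpm, dir flips to +; running = +3668.6758
Stage 5 [71T→71T]: ω = 3668.6758×71/71 = 3668.6758 rpm, dir flips to −; running = −3668.6758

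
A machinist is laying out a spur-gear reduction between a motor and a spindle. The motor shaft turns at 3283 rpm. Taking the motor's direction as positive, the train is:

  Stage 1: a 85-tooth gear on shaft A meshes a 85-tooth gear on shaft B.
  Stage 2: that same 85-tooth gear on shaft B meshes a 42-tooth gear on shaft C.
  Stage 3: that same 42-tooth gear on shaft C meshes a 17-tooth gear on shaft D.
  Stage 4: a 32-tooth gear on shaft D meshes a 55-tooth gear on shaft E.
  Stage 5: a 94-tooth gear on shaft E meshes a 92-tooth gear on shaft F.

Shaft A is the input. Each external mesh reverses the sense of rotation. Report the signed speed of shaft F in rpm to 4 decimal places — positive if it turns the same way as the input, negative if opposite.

Stage 1 [85T→85T]: ω = 3283.0000×85/85 = 3283.0000 rpm, dir flips to −; running = −3283.0000
Stage 2 [85T→42T]: ω = 3283.0000×85/42 = 6644.1667 rpm, dir flips to +; running = +6644.1667
Stage 3 [42T→17T]: ω = 6644.1667×42/17 = 16415.0000 rpm, dir flips to −; running = −16415.0000
Stage 4 [32T→55T]: ω = 16415.0000×32/55 = 9550.5455 rpm, dir flips to +; running = +9550.5455
Stage 5 [94T→92T]: ω = 9550.5455×94/92 = 9758.1660 rpm, dir flips to −; running = −9758.1660

-9758.1660 rpm (opposite to input, |ω| = 9758.1660 rpm)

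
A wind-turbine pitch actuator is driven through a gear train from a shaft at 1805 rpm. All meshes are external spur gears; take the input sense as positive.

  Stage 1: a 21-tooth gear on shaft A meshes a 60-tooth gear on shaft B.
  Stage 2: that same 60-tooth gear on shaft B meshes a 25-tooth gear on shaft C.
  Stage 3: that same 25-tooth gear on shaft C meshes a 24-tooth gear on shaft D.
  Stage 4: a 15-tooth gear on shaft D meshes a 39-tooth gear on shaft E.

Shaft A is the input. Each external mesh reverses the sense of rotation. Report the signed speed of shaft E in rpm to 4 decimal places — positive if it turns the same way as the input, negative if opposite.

Stage 1 [21T→60T]: ω = 1805.0000×21/60 = 631.7500 rpm, dir flips to −; running = −631.7500
Stage 2 [60T→25T]: ω = 631.7500×60/25 = 1516.2000 rpm, dir flips to +; running = +1516.2000
Stage 3 [25T→24T]: ω = 1516.2000×25/24 = 1579.3750 rpm, dir flips to −; running = −1579.3750
Stage 4 [15T→39T]: ω = 1579.3750×15/39 = 607.4519 rpm, dir flips to +; running = +607.4519

+607.4519 rpm (same as input, |ω| = 607.4519 rpm)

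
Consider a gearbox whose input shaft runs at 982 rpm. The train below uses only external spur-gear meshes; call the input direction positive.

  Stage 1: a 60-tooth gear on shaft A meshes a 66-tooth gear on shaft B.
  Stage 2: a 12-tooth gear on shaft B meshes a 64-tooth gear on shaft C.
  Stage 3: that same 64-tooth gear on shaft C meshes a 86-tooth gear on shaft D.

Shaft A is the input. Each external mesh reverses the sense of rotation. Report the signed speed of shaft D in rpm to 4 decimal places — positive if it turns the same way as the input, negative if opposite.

Stage 1 [60T→66T]: ω = 982.0000×60/66 = 892.7273 rpm, dir flips to −; running = −892.7273
Stage 2 [12T→64T]: ω = 892.7273×12/64 = 167.3864 rpm, dir flips to +; running = +167.3864
Stage 3 [64T→86T]: ω = 167.3864×64/86 = 124.5666 rpm, dir flips to −; running = −124.5666

-124.5666 rpm (opposite to input, |ω| = 124.5666 rpm)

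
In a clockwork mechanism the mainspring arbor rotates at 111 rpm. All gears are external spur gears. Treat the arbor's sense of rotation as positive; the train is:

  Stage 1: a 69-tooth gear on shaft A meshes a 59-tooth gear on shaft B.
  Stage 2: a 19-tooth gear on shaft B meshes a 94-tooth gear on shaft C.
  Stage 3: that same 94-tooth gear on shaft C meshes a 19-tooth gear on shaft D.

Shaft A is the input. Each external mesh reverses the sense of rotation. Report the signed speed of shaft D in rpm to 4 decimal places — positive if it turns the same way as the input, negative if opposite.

-129.8136 rpm (opposite to input, |ω| = 129.8136 rpm)

Stage 1 [69T→59T]: ω = 111.0000×69/59 = 129.8136 rpm, dir flips to −; running = −129.8136
Stage 2 [19T→94T]: ω = 129.8136×19/94 = 26.2389 rpm, dir flips to +; running = +26.2389
Stage 3 [94T→19T]: ω = 26.2389×94/19 = 129.8136 rpm, dir flips to −; running = −129.8136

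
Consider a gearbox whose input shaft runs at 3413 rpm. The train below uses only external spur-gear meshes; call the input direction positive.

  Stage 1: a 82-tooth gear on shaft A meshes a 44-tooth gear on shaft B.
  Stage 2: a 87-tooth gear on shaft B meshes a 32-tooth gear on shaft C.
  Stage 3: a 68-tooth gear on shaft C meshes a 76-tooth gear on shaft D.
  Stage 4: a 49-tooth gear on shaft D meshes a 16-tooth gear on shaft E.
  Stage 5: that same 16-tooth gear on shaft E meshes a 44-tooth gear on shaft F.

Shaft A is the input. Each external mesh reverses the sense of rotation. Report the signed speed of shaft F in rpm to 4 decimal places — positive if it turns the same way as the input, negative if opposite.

Stage 1 [82T→44T]: ω = 3413.0000×82/44 = 6360.5909 rpm, dir flips to −; running = −6360.5909
Stage 2 [87T→32T]: ω = 6360.5909×87/32 = 17292.8565 rpm, dir flips to +; running = +17292.8565
Stage 3 [68T→76T]: ω = 17292.8565×68/76 = 15472.5558 rpm, dir flips to −; running = −15472.5558
Stage 4 [49T→16T]: ω = 15472.5558×49/16 = 47384.7023 rpm, dir flips to +; running = +47384.7023
Stage 5 [16T→44T]: ω = 47384.7023×16/44 = 17230.8008 rpm, dir flips to −; running = −17230.8008

-17230.8008 rpm (opposite to input, |ω| = 17230.8008 rpm)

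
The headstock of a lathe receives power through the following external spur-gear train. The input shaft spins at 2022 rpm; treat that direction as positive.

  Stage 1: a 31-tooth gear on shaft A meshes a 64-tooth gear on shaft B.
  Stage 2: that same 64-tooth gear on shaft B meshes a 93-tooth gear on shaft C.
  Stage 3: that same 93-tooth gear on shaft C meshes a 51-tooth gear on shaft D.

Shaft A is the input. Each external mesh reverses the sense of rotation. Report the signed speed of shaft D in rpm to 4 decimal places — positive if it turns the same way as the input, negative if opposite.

-1229.0588 rpm (opposite to input, |ω| = 1229.0588 rpm)

Stage 1 [31T→64T]: ω = 2022.0000×31/64 = 979.4062 rpm, dir flips to −; running = −979.4062
Stage 2 [64T→93T]: ω = 979.4062×64/93 = 674.0000 rpm, dir flips to +; running = +674.0000
Stage 3 [93T→51T]: ω = 674.0000×93/51 = 1229.0588 rpm, dir flips to −; running = −1229.0588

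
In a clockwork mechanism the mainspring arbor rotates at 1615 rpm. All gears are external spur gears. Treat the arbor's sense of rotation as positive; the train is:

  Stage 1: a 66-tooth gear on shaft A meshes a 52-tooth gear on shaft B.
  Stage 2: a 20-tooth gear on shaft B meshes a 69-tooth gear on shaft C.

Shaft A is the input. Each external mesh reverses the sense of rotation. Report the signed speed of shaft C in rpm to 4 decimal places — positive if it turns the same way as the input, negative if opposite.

+594.1472 rpm (same as input, |ω| = 594.1472 rpm)

Stage 1 [66T→52T]: ω = 1615.0000×66/52 = 2049.8077 rpm, dir flips to −; running = −2049.8077
Stage 2 [20T→69T]: ω = 2049.8077×20/69 = 594.1472 rpm, dir flips to +; running = +594.1472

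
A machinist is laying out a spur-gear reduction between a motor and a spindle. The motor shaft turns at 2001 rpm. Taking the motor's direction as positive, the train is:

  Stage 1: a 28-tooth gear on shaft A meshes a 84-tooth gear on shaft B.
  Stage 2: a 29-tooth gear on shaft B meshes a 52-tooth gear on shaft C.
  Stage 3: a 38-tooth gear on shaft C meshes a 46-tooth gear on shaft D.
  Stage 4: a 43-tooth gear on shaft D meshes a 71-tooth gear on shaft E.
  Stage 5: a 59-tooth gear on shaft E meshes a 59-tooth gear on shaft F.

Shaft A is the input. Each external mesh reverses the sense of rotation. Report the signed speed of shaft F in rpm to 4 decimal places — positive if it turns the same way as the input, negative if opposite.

-186.1043 rpm (opposite to input, |ω| = 186.1043 rpm)

Stage 1 [28T→84T]: ω = 2001.0000×28/84 = 667.0000 rpm, dir flips to −; running = −667.0000
Stage 2 [29T→52T]: ω = 667.0000×29/52 = 371.9808 rpm, dir flips to +; running = +371.9808
Stage 3 [38T→46T]: ω = 371.9808×38/46 = 307.2885 rpm, dir flips to −; running = −307.2885
Stage 4 [43T→71T]: ω = 307.2885×43/71 = 186.1043 rpm, dir flips to +; running = +186.1043
Stage 5 [59T→59T]: ω = 186.1043×59/59 = 186.1043 rpm, dir flips to −; running = −186.1043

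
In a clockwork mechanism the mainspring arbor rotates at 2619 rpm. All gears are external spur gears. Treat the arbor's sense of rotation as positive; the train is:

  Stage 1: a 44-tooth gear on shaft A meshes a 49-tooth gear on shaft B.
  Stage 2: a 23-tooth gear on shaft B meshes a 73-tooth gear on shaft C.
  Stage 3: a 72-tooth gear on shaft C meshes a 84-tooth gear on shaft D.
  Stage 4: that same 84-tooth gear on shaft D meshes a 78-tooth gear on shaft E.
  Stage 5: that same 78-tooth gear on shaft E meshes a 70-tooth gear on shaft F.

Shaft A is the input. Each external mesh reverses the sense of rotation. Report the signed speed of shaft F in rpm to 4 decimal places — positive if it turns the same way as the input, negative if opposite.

Stage 1 [44T→49T]: ω = 2619.0000×44/49 = 2351.7551 rpm, dir flips to −; running = −2351.7551
Stage 2 [23T→73T]: ω = 2351.7551×23/73 = 740.9639 rpm, dir flips to +; running = +740.9639
Stage 3 [72T→84T]: ω = 740.9639×72/84 = 635.1119 rpm, dir flips to −; running = −635.1119
Stage 4 [84T→78T]: ω = 635.1119×84/78 = 683.9667 rpm, dir flips to +; running = +683.9667
Stage 5 [78T→70T]: ω = 683.9667×78/70 = 762.1343 rpm, dir flips to −; running = −762.1343

-762.1343 rpm (opposite to input, |ω| = 762.1343 rpm)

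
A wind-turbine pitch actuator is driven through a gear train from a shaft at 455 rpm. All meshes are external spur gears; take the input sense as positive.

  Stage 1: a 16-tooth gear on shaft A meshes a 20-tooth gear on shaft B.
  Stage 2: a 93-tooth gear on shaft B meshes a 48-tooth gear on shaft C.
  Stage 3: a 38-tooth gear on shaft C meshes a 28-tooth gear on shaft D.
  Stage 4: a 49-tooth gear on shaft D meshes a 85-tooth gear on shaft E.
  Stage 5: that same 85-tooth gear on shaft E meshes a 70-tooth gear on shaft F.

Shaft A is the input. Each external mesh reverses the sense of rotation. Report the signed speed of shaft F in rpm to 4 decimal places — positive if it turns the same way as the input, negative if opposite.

Stage 1 [16T→20T]: ω = 455.0000×16/20 = 364.0000 rpm, dir flips to −; running = −364.0000
Stage 2 [93T→48T]: ω = 364.0000×93/48 = 705.2500 rpm, dir flips to +; running = +705.2500
Stage 3 [38T→28T]: ω = 705.2500×38/28 = 957.1250 rpm, dir flips to −; running = −957.1250
Stage 4 [49T→85T]: ω = 957.1250×49/85 = 551.7544 rpm, dir flips to +; running = +551.7544
Stage 5 [85T→70T]: ω = 551.7544×85/70 = 669.9875 rpm, dir flips to −; running = −669.9875

-669.9875 rpm (opposite to input, |ω| = 669.9875 rpm)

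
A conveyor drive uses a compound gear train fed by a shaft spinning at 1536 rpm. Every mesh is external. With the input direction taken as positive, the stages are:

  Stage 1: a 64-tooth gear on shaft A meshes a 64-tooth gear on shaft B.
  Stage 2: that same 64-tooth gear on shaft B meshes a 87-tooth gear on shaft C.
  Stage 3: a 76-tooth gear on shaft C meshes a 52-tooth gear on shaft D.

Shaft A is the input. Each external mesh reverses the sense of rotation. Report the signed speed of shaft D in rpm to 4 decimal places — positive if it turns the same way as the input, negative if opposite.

-1651.4377 rpm (opposite to input, |ω| = 1651.4377 rpm)

Stage 1 [64T→64T]: ω = 1536.0000×64/64 = 1536.0000 rpm, dir flips to −; running = −1536.0000
Stage 2 [64T→87T]: ω = 1536.0000×64/87 = 1129.9310 rpm, dir flips to +; running = +1129.9310
Stage 3 [76T→52T]: ω = 1129.9310×76/52 = 1651.4377 rpm, dir flips to −; running = −1651.4377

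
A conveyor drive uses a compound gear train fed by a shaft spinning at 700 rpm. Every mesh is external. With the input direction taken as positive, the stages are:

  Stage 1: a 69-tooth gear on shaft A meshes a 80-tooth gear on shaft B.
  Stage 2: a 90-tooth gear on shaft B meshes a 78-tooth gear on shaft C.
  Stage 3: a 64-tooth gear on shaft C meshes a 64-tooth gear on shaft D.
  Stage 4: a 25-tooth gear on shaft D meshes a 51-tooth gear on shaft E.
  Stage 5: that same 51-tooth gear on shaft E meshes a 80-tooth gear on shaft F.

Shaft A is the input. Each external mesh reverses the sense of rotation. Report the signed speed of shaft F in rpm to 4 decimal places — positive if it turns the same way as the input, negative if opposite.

Stage 1 [69T→80T]: ω = 700.0000×69/80 = 603.7500 rpm, dir flips to −; running = −603.7500
Stage 2 [90T→78T]: ω = 603.7500×90/78 = 696.6346 rpm, dir flips to +; running = +696.6346
Stage 3 [64T→64T]: ω = 696.6346×64/64 = 696.6346 rpm, dir flips to −; running = −696.6346
Stage 4 [25T→51T]: ω = 696.6346×25/51 = 341.4876 rpm, dir flips to +; running = +341.4876
Stage 5 [51T→80T]: ω = 341.4876×51/80 = 217.6983 rpm, dir flips to −; running = −217.6983

-217.6983 rpm (opposite to input, |ω| = 217.6983 rpm)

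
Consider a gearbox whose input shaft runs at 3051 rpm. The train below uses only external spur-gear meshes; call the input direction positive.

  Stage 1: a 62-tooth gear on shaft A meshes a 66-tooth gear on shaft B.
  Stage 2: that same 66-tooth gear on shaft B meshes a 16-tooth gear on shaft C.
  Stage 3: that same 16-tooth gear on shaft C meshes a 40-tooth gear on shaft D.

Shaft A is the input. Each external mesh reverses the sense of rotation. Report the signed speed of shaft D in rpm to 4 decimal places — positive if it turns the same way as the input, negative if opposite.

-4729.0500 rpm (opposite to input, |ω| = 4729.0500 rpm)

Stage 1 [62T→66T]: ω = 3051.0000×62/66 = 2866.0909 rpm, dir flips to −; running = −2866.0909
Stage 2 [66T→16T]: ω = 2866.0909×66/16 = 11822.6250 rpm, dir flips to +; running = +11822.6250
Stage 3 [16T→40T]: ω = 11822.6250×16/40 = 4729.0500 rpm, dir flips to −; running = −4729.0500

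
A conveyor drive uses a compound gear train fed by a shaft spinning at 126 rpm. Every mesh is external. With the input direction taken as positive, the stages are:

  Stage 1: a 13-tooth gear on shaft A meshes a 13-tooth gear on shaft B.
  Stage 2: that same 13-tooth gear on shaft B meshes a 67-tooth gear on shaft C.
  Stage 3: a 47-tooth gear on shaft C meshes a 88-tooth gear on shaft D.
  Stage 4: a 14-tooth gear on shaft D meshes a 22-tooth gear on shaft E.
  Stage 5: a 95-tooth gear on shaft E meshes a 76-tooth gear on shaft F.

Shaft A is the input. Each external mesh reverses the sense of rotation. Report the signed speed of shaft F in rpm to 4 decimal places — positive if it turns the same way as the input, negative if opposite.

-10.3865 rpm (opposite to input, |ω| = 10.3865 rpm)

Stage 1 [13T→13T]: ω = 126.0000×13/13 = 126.0000 rpm, dir flips to −; running = −126.0000
Stage 2 [13T→67T]: ω = 126.0000×13/67 = 24.4478 rpm, dir flips to +; running = +24.4478
Stage 3 [47T→88T]: ω = 24.4478×47/88 = 13.0573 rpm, dir flips to −; running = −13.0573
Stage 4 [14T→22T]: ω = 13.0573×14/22 = 8.3092 rpm, dir flips to +; running = +8.3092
Stage 5 [95T→76T]: ω = 8.3092×95/76 = 10.3865 rpm, dir flips to −; running = −10.3865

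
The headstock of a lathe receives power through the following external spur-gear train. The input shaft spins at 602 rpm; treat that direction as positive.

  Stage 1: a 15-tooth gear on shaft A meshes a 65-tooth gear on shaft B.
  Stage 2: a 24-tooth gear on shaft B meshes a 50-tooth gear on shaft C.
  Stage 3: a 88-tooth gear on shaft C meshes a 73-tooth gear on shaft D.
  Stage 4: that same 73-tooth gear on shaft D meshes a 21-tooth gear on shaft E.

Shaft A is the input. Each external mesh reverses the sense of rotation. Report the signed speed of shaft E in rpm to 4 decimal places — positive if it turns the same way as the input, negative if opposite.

Stage 1 [15T→65T]: ω = 602.0000×15/65 = 138.9231 rpm, dir flips to −; running = −138.9231
Stage 2 [24T→50T]: ω = 138.9231×24/50 = 66.6831 rpm, dir flips to +; running = +66.6831
Stage 3 [88T→73T]: ω = 66.6831×88/73 = 80.3851 rpm, dir flips to −; running = −80.3851
Stage 4 [73T→21T]: ω = 80.3851×73/21 = 279.4338 rpm, dir flips to +; running = +279.4338

+279.4338 rpm (same as input, |ω| = 279.4338 rpm)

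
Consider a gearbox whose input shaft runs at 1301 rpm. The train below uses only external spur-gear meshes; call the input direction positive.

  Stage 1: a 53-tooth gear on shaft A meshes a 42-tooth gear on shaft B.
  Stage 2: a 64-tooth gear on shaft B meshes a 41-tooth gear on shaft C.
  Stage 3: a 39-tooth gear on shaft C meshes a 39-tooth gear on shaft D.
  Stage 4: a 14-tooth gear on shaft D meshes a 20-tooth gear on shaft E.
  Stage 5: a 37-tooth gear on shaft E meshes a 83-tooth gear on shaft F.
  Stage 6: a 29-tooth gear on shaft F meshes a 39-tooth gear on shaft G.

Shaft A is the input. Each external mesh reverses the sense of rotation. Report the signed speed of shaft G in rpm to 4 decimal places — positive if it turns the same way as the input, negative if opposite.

+594.6413 rpm (same as input, |ω| = 594.6413 rpm)

Stage 1 [53T→42T]: ω = 1301.0000×53/42 = 1641.7381 rpm, dir flips to −; running = −1641.7381
Stage 2 [64T→41T]: ω = 1641.7381×64/41 = 2562.7131 rpm, dir flips to +; running = +2562.7131
Stage 3 [39T→39T]: ω = 2562.7131×39/39 = 2562.7131 rpm, dir flips to −; running = −2562.7131
Stage 4 [14T→20T]: ω = 2562.7131×14/20 = 1793.8992 rpm, dir flips to +; running = +1793.8992
Stage 5 [37T→83T]: ω = 1793.8992×37/83 = 799.6900 rpm, dir flips to −; running = −799.6900
Stage 6 [29T→39T]: ω = 799.6900×29/39 = 594.6413 rpm, dir flips to +; running = +594.6413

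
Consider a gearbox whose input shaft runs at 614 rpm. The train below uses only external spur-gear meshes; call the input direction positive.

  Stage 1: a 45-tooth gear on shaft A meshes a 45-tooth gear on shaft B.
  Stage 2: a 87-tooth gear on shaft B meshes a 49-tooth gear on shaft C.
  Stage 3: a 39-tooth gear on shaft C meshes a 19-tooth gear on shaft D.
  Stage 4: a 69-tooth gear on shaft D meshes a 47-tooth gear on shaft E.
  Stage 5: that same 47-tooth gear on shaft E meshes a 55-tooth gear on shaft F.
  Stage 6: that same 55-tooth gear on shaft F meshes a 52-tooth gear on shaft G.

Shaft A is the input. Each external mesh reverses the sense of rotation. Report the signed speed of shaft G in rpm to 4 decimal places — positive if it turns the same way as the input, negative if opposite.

Stage 1 [45T→45T]: ω = 614.0000×45/45 = 614.0000 rpm, dir flips to −; running = −614.0000
Stage 2 [87T→49T]: ω = 614.0000×87/49 = 1090.1633 rpm, dir flips to +; running = +1090.1633
Stage 3 [39T→19T]: ω = 1090.1633×39/19 = 2237.7035 rpm, dir flips to −; running = −2237.7035
Stage 4 [69T→47T]: ω = 2237.7035×69/47 = 3285.1392 rpm, dir flips to +; running = +3285.1392
Stage 5 [47T→55T]: ω = 3285.1392×47/55 = 2807.3008 rpm, dir flips to −; running = −2807.3008
Stage 6 [55T→52T]: ω = 2807.3008×55/52 = 2969.2605 rpm, dir flips to +; running = +2969.2605

+2969.2605 rpm (same as input, |ω| = 2969.2605 rpm)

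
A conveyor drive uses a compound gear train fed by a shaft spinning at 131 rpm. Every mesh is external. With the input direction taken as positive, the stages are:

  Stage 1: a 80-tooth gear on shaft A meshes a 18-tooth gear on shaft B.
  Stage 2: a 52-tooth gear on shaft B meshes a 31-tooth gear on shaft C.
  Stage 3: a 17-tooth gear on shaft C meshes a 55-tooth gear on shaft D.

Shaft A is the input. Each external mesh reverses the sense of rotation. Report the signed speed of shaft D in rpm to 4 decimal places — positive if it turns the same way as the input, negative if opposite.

Stage 1 [80T→18T]: ω = 131.0000×80/18 = 582.2222 rpm, dir flips to −; running = −582.2222
Stage 2 [52T→31T]: ω = 582.2222×52/31 = 976.6308 rpm, dir flips to +; running = +976.6308
Stage 3 [17T→55T]: ω = 976.6308×17/55 = 301.8677 rpm, dir flips to −; running = −301.8677

-301.8677 rpm (opposite to input, |ω| = 301.8677 rpm)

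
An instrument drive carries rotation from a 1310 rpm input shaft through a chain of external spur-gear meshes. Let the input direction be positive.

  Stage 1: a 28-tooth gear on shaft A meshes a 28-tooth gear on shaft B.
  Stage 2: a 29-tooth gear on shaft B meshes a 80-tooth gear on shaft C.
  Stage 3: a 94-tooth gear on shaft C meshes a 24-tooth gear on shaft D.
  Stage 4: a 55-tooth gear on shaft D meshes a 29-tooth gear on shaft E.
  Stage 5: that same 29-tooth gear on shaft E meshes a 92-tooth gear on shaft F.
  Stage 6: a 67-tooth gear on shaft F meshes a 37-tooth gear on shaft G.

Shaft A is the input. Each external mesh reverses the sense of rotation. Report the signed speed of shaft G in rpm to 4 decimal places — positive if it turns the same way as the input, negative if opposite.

Stage 1 [28T→28T]: ω = 1310.0000×28/28 = 1310.0000 rpm, dir flips to −; running = −1310.0000
Stage 2 [29T→80T]: ω = 1310.0000×29/80 = 474.8750 rpm, dir flips to +; running = +474.8750
Stage 3 [94T→24T]: ω = 474.8750×94/24 = 1859.9271 rpm, dir flips to −; running = −1859.9271
Stage 4 [55T→29T]: ω = 1859.9271×55/29 = 3527.4479 rpm, dir flips to +; running = +3527.4479
Stage 5 [29T→92T]: ω = 3527.4479×29/92 = 1111.9129 rpm, dir flips to −; running = −1111.9129
Stage 6 [67T→37T]: ω = 1111.9129×67/37 = 2013.4640 rpm, dir flips to +; running = +2013.4640

+2013.4640 rpm (same as input, |ω| = 2013.4640 rpm)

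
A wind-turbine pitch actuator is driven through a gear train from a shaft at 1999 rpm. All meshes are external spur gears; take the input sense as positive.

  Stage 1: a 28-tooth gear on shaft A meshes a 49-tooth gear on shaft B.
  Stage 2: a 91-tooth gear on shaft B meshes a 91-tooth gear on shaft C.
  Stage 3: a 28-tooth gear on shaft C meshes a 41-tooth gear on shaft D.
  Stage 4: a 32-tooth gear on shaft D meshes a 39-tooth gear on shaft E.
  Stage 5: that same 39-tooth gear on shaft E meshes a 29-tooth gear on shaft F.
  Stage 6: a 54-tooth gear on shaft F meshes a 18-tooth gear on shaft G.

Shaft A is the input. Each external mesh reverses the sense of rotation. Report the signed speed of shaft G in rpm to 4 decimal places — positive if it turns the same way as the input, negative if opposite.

+2582.3919 rpm (same as input, |ω| = 2582.3919 rpm)

Stage 1 [28T→49T]: ω = 1999.0000×28/49 = 1142.2857 rpm, dir flips to −; running = −1142.2857
Stage 2 [91T→91T]: ω = 1142.2857×91/91 = 1142.2857 rpm, dir flips to +; running = +1142.2857
Stage 3 [28T→41T]: ω = 1142.2857×28/41 = 780.0976 rpm, dir flips to −; running = −780.0976
Stage 4 [32T→39T]: ω = 780.0976×32/39 = 640.0801 rpm, dir flips to +; running = +640.0801
Stage 5 [39T→29T]: ω = 640.0801×39/29 = 860.7973 rpm, dir flips to −; running = −860.7973
Stage 6 [54T→18T]: ω = 860.7973×54/18 = 2582.3919 rpm, dir flips to +; running = +2582.3919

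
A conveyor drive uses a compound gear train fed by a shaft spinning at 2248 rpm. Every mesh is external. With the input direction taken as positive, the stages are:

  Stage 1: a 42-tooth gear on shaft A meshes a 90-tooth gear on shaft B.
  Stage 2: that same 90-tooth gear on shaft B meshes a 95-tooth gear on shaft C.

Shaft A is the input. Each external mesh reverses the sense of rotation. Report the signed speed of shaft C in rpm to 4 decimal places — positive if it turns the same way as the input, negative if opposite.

Stage 1 [42T→90T]: ω = 2248.0000×42/90 = 1049.0667 rpm, dir flips to −; running = −1049.0667
Stage 2 [90T→95T]: ω = 1049.0667×90/95 = 993.8526 rpm, dir flips to +; running = +993.8526

+993.8526 rpm (same as input, |ω| = 993.8526 rpm)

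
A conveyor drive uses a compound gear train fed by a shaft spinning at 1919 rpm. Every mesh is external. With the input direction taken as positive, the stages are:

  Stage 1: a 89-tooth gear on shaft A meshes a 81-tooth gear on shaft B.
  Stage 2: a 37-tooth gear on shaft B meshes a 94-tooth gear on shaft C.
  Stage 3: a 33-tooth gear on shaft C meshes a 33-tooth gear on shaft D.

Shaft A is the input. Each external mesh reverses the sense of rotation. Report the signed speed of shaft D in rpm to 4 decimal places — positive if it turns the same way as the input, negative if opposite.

Stage 1 [89T→81T]: ω = 1919.0000×89/81 = 2108.5309 rpm, dir flips to −; running = −2108.5309
Stage 2 [37T→94T]: ω = 2108.5309×37/94 = 829.9536 rpm, dir flips to +; running = +829.9536
Stage 3 [33T→33T]: ω = 829.9536×33/33 = 829.9536 rpm, dir flips to −; running = −829.9536

-829.9536 rpm (opposite to input, |ω| = 829.9536 rpm)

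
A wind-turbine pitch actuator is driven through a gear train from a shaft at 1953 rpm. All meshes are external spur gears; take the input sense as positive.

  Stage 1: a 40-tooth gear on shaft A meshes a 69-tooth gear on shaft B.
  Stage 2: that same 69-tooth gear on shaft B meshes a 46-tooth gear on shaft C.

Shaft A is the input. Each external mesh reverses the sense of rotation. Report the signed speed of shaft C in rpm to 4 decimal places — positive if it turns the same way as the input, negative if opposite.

+1698.2609 rpm (same as input, |ω| = 1698.2609 rpm)

Stage 1 [40T→69T]: ω = 1953.0000×40/69 = 1132.1739 rpm, dir flips to −; running = −1132.1739
Stage 2 [69T→46T]: ω = 1132.1739×69/46 = 1698.2609 rpm, dir flips to +; running = +1698.2609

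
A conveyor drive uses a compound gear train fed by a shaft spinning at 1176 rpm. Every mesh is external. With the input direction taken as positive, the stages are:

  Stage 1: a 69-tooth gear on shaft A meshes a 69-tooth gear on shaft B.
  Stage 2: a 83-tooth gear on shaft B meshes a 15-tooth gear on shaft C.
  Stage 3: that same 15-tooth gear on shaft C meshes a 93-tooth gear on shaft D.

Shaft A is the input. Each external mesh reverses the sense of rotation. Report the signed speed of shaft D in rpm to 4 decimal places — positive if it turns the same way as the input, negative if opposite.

Stage 1 [69T→69T]: ω = 1176.0000×69/69 = 1176.0000 rpm, dir flips to −; running = −1176.0000
Stage 2 [83T→15T]: ω = 1176.0000×83/15 = 6507.2000 rpm, dir flips to +; running = +6507.2000
Stage 3 [15T→93T]: ω = 6507.2000×15/93 = 1049.5484 rpm, dir flips to −; running = −1049.5484

-1049.5484 rpm (opposite to input, |ω| = 1049.5484 rpm)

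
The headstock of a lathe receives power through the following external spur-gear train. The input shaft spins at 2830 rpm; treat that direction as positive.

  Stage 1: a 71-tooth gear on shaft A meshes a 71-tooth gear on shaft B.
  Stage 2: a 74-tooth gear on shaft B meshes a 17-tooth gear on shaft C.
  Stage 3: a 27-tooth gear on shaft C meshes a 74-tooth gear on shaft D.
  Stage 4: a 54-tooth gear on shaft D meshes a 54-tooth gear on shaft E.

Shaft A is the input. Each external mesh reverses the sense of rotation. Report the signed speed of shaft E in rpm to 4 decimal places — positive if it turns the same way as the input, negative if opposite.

Stage 1 [71T→71T]: ω = 2830.0000×71/71 = 2830.0000 rpm, dir flips to −; running = −2830.0000
Stage 2 [74T→17T]: ω = 2830.0000×74/17 = 12318.8235 rpm, dir flips to +; running = +12318.8235
Stage 3 [27T→74T]: ω = 12318.8235×27/74 = 4494.7059 rpm, dir flips to −; running = −4494.7059
Stage 4 [54T→54T]: ω = 4494.7059×54/54 = 4494.7059 rpm, dir flips to +; running = +4494.7059

+4494.7059 rpm (same as input, |ω| = 4494.7059 rpm)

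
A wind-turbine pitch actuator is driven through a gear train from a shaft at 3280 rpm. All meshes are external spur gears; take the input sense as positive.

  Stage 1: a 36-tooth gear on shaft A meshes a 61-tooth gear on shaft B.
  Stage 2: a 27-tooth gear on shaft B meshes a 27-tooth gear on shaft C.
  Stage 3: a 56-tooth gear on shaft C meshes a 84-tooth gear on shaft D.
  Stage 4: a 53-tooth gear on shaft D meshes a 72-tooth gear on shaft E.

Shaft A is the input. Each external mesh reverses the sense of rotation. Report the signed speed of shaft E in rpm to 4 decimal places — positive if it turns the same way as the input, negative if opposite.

Stage 1 [36T→61T]: ω = 3280.0000×36/61 = 1935.7377 rpm, dir flips to −; running = −1935.7377
Stage 2 [27T→27T]: ω = 1935.7377×27/27 = 1935.7377 rpm, dir flips to +; running = +1935.7377
Stage 3 [56T→84T]: ω = 1935.7377×56/84 = 1290.4918 rpm, dir flips to −; running = −1290.4918
Stage 4 [53T→72T]: ω = 1290.4918×53/72 = 949.9454 rpm, dir flips to +; running = +949.9454

+949.9454 rpm (same as input, |ω| = 949.9454 rpm)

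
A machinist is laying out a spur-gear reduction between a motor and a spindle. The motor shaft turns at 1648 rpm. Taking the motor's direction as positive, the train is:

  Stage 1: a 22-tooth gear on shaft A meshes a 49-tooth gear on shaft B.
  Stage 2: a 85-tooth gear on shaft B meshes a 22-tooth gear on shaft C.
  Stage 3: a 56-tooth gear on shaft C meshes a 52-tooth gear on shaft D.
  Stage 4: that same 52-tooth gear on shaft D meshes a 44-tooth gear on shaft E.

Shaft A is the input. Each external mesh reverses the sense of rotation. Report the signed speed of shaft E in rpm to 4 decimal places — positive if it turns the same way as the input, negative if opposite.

Stage 1 [22T→49T]: ω = 1648.0000×22/49 = 739.9184 rpm, dir flips to −; running = −739.9184
Stage 2 [85T→22T]: ω = 739.9184×85/22 = 2858.7755 rpm, dir flips to +; running = +2858.7755
Stage 3 [56T→52T]: ω = 2858.7755×56/52 = 3078.6813 rpm, dir flips to −; running = −3078.6813
Stage 4 [52T→44T]: ω = 3078.6813×52/44 = 3638.4416 rpm, dir flips to +; running = +3638.4416

+3638.4416 rpm (same as input, |ω| = 3638.4416 rpm)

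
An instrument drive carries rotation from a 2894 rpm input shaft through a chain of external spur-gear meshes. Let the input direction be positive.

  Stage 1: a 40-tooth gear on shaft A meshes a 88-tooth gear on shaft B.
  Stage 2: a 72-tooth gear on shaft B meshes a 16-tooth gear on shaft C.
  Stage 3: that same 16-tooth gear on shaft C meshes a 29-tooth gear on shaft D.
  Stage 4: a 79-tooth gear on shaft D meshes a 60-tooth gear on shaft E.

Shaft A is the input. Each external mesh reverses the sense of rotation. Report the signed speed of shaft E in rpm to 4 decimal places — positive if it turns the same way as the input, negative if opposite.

+4300.1755 rpm (same as input, |ω| = 4300.1755 rpm)

Stage 1 [40T→88T]: ω = 2894.0000×40/88 = 1315.4545 rpm, dir flips to −; running = −1315.4545
Stage 2 [72T→16T]: ω = 1315.4545×72/16 = 5919.5455 rpm, dir flips to +; running = +5919.5455
Stage 3 [16T→29T]: ω = 5919.5455×16/29 = 3265.9561 rpm, dir flips to −; running = −3265.9561
Stage 4 [79T→60T]: ω = 3265.9561×79/60 = 4300.1755 rpm, dir flips to +; running = +4300.1755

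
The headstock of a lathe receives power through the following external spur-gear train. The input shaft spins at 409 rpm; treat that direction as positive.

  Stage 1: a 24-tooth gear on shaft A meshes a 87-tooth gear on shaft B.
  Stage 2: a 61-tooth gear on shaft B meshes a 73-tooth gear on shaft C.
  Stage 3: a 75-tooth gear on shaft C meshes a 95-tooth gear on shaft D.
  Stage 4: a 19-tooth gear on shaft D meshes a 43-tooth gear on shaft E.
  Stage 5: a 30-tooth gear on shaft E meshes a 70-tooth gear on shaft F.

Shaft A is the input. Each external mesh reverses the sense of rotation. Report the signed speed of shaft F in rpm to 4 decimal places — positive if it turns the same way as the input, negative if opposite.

-14.0951 rpm (opposite to input, |ω| = 14.0951 rpm)

Stage 1 [24T→87T]: ω = 409.0000×24/87 = 112.8276 rpm, dir flips to −; running = −112.8276
Stage 2 [61T→73T]: ω = 112.8276×61/73 = 94.2806 rpm, dir flips to +; running = +94.2806
Stage 3 [75T→95T]: ω = 94.2806×75/95 = 74.4320 rpm, dir flips to −; running = −74.4320
Stage 4 [19T→43T]: ω = 74.4320×19/43 = 32.8886 rpm, dir flips to +; running = +32.8886
Stage 5 [30T→70T]: ω = 32.8886×30/70 = 14.0951 rpm, dir flips to −; running = −14.0951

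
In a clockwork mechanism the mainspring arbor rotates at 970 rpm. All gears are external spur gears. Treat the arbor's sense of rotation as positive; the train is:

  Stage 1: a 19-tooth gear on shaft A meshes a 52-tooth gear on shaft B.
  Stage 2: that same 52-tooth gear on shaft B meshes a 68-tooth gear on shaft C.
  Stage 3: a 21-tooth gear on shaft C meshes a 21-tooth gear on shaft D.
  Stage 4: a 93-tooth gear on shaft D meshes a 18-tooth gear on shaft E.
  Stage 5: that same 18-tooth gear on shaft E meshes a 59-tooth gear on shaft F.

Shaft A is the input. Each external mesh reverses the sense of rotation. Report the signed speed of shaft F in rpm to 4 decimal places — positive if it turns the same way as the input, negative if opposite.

-427.2159 rpm (opposite to input, |ω| = 427.2159 rpm)

Stage 1 [19T→52T]: ω = 970.0000×19/52 = 354.4231 rpm, dir flips to −; running = −354.4231
Stage 2 [52T→68T]: ω = 354.4231×52/68 = 271.0294 rpm, dir flips to +; running = +271.0294
Stage 3 [21T→21T]: ω = 271.0294×21/21 = 271.0294 rpm, dir flips to −; running = −271.0294
Stage 4 [93T→18T]: ω = 271.0294×93/18 = 1400.3186 rpm, dir flips to +; running = +1400.3186
Stage 5 [18T→59T]: ω = 1400.3186×18/59 = 427.2159 rpm, dir flips to −; running = −427.2159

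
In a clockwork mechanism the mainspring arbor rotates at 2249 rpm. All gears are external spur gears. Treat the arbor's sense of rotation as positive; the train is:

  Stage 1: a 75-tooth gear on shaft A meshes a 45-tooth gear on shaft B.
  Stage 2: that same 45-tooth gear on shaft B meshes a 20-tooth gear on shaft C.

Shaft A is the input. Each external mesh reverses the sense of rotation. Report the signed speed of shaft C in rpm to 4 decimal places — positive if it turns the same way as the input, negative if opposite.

Stage 1 [75T→45T]: ω = 2249.0000×75/45 = 3748.3333 rpm, dir flips to −; running = −3748.3333
Stage 2 [45T→20T]: ω = 3748.3333×45/20 = 8433.7500 rpm, dir flips to +; running = +8433.7500

+8433.7500 rpm (same as input, |ω| = 8433.7500 rpm)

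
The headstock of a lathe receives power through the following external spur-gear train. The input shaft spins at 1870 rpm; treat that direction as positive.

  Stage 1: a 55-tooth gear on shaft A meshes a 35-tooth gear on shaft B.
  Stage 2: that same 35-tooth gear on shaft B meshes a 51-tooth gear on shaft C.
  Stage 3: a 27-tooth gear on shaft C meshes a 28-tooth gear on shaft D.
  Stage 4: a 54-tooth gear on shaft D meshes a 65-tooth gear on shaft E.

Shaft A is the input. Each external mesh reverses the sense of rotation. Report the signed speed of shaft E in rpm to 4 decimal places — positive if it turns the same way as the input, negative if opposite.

Stage 1 [55T→35T]: ω = 1870.0000×55/35 = 2938.5714 rpm, dir flips to −; running = −2938.5714
Stage 2 [35T→51T]: ω = 2938.5714×35/51 = 2016.6667 rpm, dir flips to +; running = +2016.6667
Stage 3 [27T→28T]: ω = 2016.6667×27/28 = 1944.6429 rpm, dir flips to −; running = −1944.6429
Stage 4 [54T→65T]: ω = 1944.6429×54/65 = 1615.5495 rpm, dir flips to +; running = +1615.5495

+1615.5495 rpm (same as input, |ω| = 1615.5495 rpm)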